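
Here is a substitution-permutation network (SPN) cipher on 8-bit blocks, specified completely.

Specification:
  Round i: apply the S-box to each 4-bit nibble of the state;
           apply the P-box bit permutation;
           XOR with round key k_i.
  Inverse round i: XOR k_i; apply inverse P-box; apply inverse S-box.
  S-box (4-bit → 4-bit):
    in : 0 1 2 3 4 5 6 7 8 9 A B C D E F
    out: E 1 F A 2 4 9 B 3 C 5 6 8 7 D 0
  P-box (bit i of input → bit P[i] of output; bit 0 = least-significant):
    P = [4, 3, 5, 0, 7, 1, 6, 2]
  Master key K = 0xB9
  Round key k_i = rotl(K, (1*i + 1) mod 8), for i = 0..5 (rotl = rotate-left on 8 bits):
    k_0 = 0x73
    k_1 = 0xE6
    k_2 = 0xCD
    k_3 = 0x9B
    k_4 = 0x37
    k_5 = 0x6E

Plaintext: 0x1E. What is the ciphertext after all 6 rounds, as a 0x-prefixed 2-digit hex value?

0x50

s_0 = plaintext = 0x1E
s_1 = Round(s_0, k_0) = 0xC2
s_2 = Round(s_1, k_1) = 0xDB
s_3 = Round(s_2, k_2) = 0x27
s_4 = Round(s_3, k_3) = 0x44
s_5 = Round(s_4, k_4) = 0x3D
s_6 = Round(s_5, k_5) = 0x50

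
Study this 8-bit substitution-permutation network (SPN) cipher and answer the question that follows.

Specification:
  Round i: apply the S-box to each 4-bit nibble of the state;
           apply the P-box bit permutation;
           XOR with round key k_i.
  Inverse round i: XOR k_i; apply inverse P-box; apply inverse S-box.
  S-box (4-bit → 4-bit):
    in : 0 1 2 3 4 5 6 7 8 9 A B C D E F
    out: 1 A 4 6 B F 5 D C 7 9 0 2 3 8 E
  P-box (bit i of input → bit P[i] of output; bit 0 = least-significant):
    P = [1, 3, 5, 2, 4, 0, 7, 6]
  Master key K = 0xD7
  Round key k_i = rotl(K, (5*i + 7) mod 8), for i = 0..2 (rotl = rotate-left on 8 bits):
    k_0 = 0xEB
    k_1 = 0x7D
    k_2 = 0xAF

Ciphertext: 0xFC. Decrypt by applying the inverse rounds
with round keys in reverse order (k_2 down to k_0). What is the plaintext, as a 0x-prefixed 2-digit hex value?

0x08

s_0 = ciphertext = 0xFC
s_1 = InvRound(s_0, k_2) = 0x40
s_2 = InvRound(s_1, k_1) = 0xDF
s_3 = InvRound(s_2, k_0) = 0x08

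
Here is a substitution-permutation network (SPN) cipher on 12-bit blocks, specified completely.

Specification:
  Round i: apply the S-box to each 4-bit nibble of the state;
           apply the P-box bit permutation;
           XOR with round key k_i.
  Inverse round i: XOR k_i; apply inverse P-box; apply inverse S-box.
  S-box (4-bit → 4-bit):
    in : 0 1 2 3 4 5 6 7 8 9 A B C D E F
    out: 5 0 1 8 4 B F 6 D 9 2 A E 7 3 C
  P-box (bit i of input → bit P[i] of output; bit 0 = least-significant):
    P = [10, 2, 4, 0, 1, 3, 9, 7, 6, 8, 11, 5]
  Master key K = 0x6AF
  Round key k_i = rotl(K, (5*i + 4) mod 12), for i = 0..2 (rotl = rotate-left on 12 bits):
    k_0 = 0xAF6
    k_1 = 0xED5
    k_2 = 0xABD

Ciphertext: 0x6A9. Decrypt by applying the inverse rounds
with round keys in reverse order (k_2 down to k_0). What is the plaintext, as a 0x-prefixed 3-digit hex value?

s_0 = ciphertext = 0x6A9
s_1 = InvRound(s_0, k_2) = 0x41D
s_2 = InvRound(s_1, k_1) = 0x0C1
s_3 = InvRound(s_2, k_0) = 0xF0C

0xF0C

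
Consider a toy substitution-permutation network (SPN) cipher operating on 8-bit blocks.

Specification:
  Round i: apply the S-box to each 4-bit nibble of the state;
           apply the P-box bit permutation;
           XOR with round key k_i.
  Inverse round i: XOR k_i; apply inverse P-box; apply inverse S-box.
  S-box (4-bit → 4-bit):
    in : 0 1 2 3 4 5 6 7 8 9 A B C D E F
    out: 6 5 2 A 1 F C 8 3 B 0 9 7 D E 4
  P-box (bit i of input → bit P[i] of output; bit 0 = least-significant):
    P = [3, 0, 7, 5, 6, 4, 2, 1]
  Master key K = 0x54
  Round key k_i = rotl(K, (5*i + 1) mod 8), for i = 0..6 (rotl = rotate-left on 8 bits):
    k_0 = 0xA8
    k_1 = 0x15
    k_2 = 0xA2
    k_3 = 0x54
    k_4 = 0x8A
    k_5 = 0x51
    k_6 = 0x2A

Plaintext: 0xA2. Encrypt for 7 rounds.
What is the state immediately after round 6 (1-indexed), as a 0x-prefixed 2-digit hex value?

s_0 = plaintext = 0xA2
s_1 = Round(s_0, k_0) = 0xA9
s_2 = Round(s_1, k_1) = 0x3C
s_3 = Round(s_2, k_2) = 0x39
s_4 = Round(s_3, k_3) = 0x6F
s_5 = Round(s_4, k_4) = 0x0C
s_6 = Round(s_5, k_5) = 0xCC
s_7 = Round(s_6, k_6) = 0xF7

0xCC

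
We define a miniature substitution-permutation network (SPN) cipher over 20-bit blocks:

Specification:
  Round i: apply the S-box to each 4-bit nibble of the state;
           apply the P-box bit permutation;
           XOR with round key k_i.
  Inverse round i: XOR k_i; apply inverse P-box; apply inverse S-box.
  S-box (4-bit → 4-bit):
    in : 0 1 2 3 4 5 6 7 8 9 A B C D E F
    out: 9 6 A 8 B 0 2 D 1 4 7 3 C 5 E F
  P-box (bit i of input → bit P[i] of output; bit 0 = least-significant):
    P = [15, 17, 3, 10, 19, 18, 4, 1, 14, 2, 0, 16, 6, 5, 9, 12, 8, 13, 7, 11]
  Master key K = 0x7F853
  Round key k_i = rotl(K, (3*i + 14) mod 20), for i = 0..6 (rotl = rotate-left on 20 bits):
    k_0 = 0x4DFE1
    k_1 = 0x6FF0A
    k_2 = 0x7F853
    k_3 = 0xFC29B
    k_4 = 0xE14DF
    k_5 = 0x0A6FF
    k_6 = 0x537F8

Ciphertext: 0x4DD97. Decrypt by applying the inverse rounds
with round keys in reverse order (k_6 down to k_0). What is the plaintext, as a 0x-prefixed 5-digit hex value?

0x6AAB1

s_0 = ciphertext = 0x4DD97
s_1 = InvRound(s_0, k_6) = 0x2AF3D
s_2 = InvRound(s_1, k_5) = 0x78536
s_3 = InvRound(s_2, k_4) = 0xD4C8D
s_4 = InvRound(s_3, k_3) = 0x396C4
s_5 = InvRound(s_4, k_2) = 0xE9AE3
s_6 = InvRound(s_5, k_1) = 0xABD8C
s_7 = InvRound(s_6, k_0) = 0x6AAB1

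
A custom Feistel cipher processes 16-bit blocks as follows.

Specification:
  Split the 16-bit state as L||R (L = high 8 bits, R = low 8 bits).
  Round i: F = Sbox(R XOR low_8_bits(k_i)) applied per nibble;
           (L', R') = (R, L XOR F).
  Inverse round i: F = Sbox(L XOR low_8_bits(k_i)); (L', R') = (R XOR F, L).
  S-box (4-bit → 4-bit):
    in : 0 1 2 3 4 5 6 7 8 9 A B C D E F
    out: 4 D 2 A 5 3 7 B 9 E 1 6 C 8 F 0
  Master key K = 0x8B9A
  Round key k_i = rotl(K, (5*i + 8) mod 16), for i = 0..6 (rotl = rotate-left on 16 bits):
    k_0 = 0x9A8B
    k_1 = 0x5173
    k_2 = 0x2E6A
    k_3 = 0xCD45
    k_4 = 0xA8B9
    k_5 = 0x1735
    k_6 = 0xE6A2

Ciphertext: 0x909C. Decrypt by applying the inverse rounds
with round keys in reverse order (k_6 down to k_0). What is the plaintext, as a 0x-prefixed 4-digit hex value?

s_0 = ciphertext = 0x909C
s_1 = InvRound(s_0, k_6) = 0x3E90
s_2 = InvRound(s_1, k_5) = 0xD63E
s_3 = InvRound(s_2, k_4) = 0x4ED6
s_4 = InvRound(s_3, k_3) = 0x904E
s_5 = InvRound(s_4, k_2) = 0x4F90
s_6 = InvRound(s_5, k_1) = 0x3C4F
s_7 = InvRound(s_6, k_0) = 0x243C

0x243C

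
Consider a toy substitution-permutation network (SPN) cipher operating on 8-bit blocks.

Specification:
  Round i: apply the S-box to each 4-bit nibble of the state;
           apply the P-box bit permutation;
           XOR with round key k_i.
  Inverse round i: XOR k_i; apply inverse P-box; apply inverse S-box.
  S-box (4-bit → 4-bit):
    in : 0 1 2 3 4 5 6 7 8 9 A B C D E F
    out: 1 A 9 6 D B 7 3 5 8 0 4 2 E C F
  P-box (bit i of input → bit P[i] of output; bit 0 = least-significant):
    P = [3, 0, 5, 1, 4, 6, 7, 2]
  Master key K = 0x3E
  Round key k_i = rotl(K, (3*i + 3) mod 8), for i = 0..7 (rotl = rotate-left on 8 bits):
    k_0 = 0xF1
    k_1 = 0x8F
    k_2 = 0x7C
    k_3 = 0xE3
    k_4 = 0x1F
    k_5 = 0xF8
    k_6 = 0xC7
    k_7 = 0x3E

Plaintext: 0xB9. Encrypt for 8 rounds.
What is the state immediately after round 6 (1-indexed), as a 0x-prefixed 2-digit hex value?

0x0A

s_0 = plaintext = 0xB9
s_1 = Round(s_0, k_0) = 0x73
s_2 = Round(s_1, k_1) = 0xFE
s_3 = Round(s_2, k_2) = 0x8A
s_4 = Round(s_3, k_3) = 0x73
s_5 = Round(s_4, k_4) = 0x6E
s_6 = Round(s_5, k_5) = 0x0A
s_7 = Round(s_6, k_6) = 0xD7
s_8 = Round(s_7, k_7) = 0xF3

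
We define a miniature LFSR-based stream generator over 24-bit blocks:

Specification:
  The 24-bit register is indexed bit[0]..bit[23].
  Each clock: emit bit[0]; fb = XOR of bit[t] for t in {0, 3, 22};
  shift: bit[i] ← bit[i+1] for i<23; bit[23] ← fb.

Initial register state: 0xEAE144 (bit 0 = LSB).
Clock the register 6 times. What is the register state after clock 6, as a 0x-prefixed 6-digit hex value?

reg_0 = 0xEAE144
clock 1: out=0, reg = 0xF570A2
clock 2: out=0, reg = 0xFAB851
clock 3: out=1, reg = 0x7D5C28
clock 4: out=0, reg = 0x3EAE14
clock 5: out=0, reg = 0x1F570A
clock 6: out=0, reg = 0x8FAB85

0x8FAB85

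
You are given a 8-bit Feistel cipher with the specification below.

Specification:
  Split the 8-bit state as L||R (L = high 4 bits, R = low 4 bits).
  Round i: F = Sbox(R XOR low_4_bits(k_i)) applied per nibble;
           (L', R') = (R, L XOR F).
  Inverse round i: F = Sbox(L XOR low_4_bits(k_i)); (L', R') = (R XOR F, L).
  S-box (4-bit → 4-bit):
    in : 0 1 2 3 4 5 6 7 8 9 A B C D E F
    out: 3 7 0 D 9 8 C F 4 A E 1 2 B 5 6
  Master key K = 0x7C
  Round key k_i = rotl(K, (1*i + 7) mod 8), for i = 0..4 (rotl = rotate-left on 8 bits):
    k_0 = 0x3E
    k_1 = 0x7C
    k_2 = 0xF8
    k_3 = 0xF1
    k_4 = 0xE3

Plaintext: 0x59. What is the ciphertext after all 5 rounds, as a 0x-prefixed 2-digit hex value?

0x69

s_0 = plaintext = 0x59
s_1 = Round(s_0, k_0) = 0x9A
s_2 = Round(s_1, k_1) = 0xA5
s_3 = Round(s_2, k_2) = 0x51
s_4 = Round(s_3, k_3) = 0x16
s_5 = Round(s_4, k_4) = 0x69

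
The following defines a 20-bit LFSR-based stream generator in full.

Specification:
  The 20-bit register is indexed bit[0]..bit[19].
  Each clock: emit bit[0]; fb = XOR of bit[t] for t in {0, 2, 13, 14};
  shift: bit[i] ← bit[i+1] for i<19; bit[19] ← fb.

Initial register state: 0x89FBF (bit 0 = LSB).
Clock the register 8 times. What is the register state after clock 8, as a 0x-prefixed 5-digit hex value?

0xB689F

reg_0 = 0x89FBF
clock 1: out=1, reg = 0x44FDF
clock 2: out=1, reg = 0xA27EF
clock 3: out=1, reg = 0xD13F7
clock 4: out=1, reg = 0x689FB
clock 5: out=1, reg = 0xB44FD
clock 6: out=1, reg = 0xDA27E
clock 7: out=0, reg = 0x6D13F
clock 8: out=1, reg = 0xB689F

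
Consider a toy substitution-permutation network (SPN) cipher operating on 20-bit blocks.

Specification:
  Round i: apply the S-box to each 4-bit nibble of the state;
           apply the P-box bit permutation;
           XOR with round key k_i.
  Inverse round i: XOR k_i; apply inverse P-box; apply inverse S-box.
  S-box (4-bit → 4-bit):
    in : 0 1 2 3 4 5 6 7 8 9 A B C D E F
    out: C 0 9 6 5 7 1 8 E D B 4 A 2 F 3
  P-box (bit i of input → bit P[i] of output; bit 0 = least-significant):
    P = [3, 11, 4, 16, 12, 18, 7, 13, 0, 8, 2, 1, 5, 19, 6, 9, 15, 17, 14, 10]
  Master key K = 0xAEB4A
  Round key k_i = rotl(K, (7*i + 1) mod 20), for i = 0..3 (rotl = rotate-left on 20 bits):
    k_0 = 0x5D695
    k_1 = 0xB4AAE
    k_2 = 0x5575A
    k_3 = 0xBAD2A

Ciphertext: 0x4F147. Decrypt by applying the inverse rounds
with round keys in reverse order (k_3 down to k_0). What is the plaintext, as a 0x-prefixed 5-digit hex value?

s_0 = ciphertext = 0x4F147
s_1 = InvRound(s_0, k_3) = 0x854FA
s_2 = InvRound(s_1, k_2) = 0x1AD37
s_3 = InvRound(s_2, k_1) = 0xECF04
s_4 = InvRound(s_3, k_0) = 0xDDF48

0xDDF48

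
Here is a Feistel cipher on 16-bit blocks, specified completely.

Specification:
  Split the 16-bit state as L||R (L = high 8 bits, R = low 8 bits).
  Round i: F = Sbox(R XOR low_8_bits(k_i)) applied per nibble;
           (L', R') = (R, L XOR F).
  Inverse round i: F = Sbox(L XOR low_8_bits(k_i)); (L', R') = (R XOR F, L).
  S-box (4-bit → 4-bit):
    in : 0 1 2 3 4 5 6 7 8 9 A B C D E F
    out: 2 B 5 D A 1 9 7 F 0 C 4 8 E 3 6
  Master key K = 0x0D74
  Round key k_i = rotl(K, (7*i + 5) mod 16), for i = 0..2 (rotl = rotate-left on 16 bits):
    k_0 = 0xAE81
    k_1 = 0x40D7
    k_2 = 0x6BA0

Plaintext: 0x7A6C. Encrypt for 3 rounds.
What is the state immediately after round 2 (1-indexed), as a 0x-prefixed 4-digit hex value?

s_0 = plaintext = 0x7A6C
s_1 = Round(s_0, k_0) = 0x6C44
s_2 = Round(s_1, k_1) = 0x4461
s_3 = Round(s_2, k_2) = 0x61CF

0x4461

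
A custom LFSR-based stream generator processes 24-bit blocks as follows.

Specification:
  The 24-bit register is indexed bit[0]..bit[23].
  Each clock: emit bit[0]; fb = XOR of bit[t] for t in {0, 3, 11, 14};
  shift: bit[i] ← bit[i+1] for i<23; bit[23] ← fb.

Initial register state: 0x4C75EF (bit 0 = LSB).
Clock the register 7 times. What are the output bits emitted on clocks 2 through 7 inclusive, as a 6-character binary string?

111011

reg_0 = 0x4C75EF
clock 1: out=1, reg = 0xA63AF7
clock 2: out=1, reg = 0x531D7B
clock 3: out=1, reg = 0xA98EBD
clock 4: out=1, reg = 0xD4C75E
clock 5: out=0, reg = 0x6A63AF
clock 6: out=1, reg = 0xB531D7
clock 7: out=1, reg = 0xDA98EB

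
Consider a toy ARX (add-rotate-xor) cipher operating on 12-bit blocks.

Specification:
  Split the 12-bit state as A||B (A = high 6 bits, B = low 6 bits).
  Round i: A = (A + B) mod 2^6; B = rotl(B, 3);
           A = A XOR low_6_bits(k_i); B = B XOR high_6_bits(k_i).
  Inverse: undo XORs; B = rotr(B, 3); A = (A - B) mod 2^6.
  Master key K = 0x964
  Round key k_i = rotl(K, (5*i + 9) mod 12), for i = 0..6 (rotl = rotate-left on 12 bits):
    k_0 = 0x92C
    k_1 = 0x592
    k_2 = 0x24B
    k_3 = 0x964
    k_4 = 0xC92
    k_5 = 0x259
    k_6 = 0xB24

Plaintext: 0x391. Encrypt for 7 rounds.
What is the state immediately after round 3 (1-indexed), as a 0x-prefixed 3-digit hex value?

0x755

s_0 = plaintext = 0x391
s_1 = Round(s_0, k_0) = 0xCEE
s_2 = Round(s_1, k_1) = 0xCE3
s_3 = Round(s_2, k_2) = 0x755
s_4 = Round(s_3, k_3) = 0x58F
s_5 = Round(s_4, k_4) = 0xDCB
s_6 = Round(s_5, k_5) = 0x6D0
s_7 = Round(s_6, k_6) = 0x3EE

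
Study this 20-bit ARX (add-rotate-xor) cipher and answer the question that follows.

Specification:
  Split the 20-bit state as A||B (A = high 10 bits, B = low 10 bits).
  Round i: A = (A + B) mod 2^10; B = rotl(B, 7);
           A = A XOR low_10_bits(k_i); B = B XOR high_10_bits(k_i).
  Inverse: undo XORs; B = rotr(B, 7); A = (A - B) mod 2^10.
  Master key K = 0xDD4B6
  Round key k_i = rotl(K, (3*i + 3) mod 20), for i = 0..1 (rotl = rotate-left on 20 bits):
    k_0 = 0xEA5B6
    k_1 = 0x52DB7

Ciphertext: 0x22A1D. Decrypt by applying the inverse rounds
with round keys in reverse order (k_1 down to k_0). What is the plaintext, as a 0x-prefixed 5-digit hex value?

0x8DCFA

s_0 = ciphertext = 0x22A1D
s_1 = InvRound(s_0, k_1) = 0xA1EB6
s_2 = InvRound(s_1, k_0) = 0x8DCFA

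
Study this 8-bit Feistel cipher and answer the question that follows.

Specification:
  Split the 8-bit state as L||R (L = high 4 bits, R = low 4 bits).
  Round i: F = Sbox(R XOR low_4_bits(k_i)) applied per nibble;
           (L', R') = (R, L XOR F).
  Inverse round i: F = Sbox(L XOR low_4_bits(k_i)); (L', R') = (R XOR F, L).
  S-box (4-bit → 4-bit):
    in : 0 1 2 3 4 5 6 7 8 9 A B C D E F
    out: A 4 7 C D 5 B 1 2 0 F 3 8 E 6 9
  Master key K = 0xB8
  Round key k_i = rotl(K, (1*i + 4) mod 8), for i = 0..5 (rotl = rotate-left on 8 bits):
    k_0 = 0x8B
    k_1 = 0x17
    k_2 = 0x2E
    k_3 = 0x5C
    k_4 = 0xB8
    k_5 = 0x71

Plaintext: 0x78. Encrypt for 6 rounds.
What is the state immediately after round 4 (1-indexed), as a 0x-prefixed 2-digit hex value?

0xD4

s_0 = plaintext = 0x78
s_1 = Round(s_0, k_0) = 0x8B
s_2 = Round(s_1, k_1) = 0xB0
s_3 = Round(s_2, k_2) = 0x0D
s_4 = Round(s_3, k_3) = 0xD4
s_5 = Round(s_4, k_4) = 0x45
s_6 = Round(s_5, k_5) = 0x59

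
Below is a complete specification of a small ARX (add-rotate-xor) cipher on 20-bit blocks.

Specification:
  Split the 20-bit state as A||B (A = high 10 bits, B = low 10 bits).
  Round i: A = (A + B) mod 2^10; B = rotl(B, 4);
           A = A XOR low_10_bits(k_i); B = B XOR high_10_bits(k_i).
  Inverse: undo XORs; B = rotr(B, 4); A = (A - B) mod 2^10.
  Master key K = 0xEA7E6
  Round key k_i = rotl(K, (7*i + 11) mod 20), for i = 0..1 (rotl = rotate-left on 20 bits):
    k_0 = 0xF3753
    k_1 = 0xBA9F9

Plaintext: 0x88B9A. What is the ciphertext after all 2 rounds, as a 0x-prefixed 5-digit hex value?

0x2ACD3

s_0 = plaintext = 0x88B9A
s_1 = Round(s_0, k_0) = 0xBBE63
s_2 = Round(s_1, k_1) = 0x2ACD3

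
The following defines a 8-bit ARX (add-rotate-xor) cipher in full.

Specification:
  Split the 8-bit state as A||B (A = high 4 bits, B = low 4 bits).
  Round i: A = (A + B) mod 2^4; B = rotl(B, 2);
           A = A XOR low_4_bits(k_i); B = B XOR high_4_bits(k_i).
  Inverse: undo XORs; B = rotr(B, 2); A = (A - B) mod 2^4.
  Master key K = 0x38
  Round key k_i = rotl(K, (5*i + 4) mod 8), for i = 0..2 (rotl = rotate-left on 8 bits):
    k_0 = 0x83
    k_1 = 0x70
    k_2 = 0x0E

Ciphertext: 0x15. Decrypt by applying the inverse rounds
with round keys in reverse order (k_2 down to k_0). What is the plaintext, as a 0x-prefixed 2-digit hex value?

s_0 = ciphertext = 0x15
s_1 = InvRound(s_0, k_2) = 0xA5
s_2 = InvRound(s_1, k_1) = 0x28
s_3 = InvRound(s_2, k_0) = 0x10

0x10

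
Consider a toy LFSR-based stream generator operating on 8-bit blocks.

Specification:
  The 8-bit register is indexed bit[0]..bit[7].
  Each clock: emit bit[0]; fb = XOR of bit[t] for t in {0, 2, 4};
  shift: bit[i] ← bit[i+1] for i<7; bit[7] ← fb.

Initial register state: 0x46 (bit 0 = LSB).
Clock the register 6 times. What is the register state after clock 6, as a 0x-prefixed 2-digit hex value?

0x8D

reg_0 = 0x46
clock 1: out=0, reg = 0xA3
clock 2: out=1, reg = 0xD1
clock 3: out=1, reg = 0x68
clock 4: out=0, reg = 0x34
clock 5: out=0, reg = 0x1A
clock 6: out=0, reg = 0x8D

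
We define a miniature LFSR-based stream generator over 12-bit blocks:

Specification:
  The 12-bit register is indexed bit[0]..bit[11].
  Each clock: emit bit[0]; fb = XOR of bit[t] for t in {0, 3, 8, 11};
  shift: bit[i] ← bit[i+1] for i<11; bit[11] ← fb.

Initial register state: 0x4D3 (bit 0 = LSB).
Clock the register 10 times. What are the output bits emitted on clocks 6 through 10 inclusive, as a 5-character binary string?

01100

reg_0 = 0x4D3
clock 1: out=1, reg = 0xA69
clock 2: out=1, reg = 0xD34
clock 3: out=0, reg = 0x69A
clock 4: out=0, reg = 0xB4D
clock 5: out=1, reg = 0x5A6
clock 6: out=0, reg = 0xAD3
clock 7: out=1, reg = 0x569
clock 8: out=1, reg = 0xAB4
clock 9: out=0, reg = 0xD5A
clock 10: out=0, reg = 0xEAD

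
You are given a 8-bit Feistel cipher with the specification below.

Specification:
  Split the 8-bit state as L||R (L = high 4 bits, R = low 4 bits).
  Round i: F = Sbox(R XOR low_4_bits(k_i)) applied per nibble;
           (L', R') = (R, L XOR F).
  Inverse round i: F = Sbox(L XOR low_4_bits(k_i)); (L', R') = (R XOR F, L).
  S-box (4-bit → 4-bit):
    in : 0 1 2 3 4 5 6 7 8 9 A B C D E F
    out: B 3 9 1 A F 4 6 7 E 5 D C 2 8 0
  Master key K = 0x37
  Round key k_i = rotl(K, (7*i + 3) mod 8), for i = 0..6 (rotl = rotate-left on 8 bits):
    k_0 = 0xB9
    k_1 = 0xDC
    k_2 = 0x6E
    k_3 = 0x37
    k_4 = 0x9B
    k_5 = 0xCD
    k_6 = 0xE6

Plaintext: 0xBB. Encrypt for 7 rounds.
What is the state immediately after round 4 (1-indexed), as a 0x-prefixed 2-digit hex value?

0x05

s_0 = plaintext = 0xBB
s_1 = Round(s_0, k_0) = 0xB2
s_2 = Round(s_1, k_1) = 0x23
s_3 = Round(s_2, k_2) = 0x30
s_4 = Round(s_3, k_3) = 0x05
s_5 = Round(s_4, k_4) = 0x58
s_6 = Round(s_5, k_5) = 0x8A
s_7 = Round(s_6, k_6) = 0xA4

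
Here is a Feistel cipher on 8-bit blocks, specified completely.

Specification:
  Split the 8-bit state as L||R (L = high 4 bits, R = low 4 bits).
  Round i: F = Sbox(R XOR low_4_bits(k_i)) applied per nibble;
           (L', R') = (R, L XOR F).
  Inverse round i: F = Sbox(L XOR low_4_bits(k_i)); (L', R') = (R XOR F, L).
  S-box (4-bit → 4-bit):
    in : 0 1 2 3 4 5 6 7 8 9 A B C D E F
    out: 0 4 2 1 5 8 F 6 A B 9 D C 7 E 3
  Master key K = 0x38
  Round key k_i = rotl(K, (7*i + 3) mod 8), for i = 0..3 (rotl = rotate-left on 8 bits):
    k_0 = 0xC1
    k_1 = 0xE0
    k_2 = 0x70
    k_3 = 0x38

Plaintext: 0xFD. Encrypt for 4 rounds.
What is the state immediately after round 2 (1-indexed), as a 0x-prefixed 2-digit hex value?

0x3C

s_0 = plaintext = 0xFD
s_1 = Round(s_0, k_0) = 0xD3
s_2 = Round(s_1, k_1) = 0x3C
s_3 = Round(s_2, k_2) = 0xCF
s_4 = Round(s_3, k_3) = 0xFA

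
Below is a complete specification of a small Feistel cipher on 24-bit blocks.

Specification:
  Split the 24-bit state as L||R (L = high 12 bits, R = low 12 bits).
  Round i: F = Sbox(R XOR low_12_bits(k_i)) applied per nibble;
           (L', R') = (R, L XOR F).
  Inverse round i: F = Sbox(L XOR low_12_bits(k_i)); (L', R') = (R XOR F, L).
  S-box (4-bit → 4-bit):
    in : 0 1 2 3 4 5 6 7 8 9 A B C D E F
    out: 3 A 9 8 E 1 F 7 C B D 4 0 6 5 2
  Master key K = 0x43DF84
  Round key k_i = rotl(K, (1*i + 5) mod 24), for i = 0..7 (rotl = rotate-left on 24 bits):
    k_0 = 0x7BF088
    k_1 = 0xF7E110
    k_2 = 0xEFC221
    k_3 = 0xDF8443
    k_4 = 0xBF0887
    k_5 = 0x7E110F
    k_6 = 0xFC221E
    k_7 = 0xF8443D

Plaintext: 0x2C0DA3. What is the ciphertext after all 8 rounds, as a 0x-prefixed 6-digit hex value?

0x1CB693

s_0 = plaintext = 0x2C0DA3
s_1 = Round(s_0, k_0) = 0xDA3454
s_2 = Round(s_1, k_1) = 0x454C4D
s_3 = Round(s_2, k_2) = 0xC4D1A4
s_4 = Round(s_3, k_3) = 0x1A4D1A
s_5 = Round(s_4, k_4) = 0xD1A012
s_6 = Round(s_5, k_5) = 0x0127BC
s_7 = Round(s_6, k_6) = 0x7BC1CB
s_8 = Round(s_7, k_7) = 0x1CB693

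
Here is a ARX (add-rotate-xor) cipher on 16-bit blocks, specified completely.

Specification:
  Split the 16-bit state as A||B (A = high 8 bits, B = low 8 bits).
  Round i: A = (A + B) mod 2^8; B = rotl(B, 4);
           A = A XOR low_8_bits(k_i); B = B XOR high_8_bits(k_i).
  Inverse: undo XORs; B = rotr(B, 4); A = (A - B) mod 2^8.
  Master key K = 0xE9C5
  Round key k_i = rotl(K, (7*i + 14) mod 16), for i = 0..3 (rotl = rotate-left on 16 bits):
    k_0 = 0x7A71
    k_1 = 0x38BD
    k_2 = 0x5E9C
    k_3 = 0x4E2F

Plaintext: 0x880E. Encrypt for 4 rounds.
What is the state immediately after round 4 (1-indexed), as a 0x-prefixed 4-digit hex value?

0xB73A

s_0 = plaintext = 0x880E
s_1 = Round(s_0, k_0) = 0xE79A
s_2 = Round(s_1, k_1) = 0x3C91
s_3 = Round(s_2, k_2) = 0x5147
s_4 = Round(s_3, k_3) = 0xB73A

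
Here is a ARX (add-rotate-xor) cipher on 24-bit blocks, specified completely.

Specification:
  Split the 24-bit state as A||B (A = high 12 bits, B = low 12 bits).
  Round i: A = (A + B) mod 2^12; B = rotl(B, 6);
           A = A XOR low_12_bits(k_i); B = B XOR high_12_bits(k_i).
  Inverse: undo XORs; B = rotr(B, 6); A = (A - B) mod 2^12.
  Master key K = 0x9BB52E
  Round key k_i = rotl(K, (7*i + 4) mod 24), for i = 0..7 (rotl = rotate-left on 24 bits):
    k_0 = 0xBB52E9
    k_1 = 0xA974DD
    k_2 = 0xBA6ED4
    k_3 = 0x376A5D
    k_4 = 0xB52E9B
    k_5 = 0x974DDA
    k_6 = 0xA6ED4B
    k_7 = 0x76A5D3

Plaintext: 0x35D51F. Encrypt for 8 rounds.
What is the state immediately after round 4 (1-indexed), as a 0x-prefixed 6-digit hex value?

0x7AF83E

s_0 = plaintext = 0x35D51F
s_1 = Round(s_0, k_0) = 0xA95C61
s_2 = Round(s_1, k_1) = 0x22B2E6
s_3 = Round(s_2, k_2) = 0xBC522D
s_4 = Round(s_3, k_3) = 0x7AF83E
s_5 = Round(s_4, k_4) = 0x1764F2
s_6 = Round(s_5, k_5) = 0xBB25E7
s_7 = Round(s_6, k_6) = 0xCD23B9
s_8 = Round(s_7, k_7) = 0x558924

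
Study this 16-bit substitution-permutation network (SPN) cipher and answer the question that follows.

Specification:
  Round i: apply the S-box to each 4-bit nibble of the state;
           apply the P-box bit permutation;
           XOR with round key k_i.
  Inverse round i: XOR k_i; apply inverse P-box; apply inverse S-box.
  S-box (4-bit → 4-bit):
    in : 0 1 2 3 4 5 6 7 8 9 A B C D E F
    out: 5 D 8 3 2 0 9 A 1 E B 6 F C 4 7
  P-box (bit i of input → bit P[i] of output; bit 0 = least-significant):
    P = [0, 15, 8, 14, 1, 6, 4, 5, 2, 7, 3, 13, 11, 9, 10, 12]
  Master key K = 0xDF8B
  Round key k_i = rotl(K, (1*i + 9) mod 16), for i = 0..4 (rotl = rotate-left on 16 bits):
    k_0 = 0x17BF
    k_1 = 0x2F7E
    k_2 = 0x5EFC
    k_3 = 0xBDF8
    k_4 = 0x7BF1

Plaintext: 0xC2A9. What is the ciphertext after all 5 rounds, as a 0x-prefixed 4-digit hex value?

0x58A5

s_0 = plaintext = 0xC2A9
s_1 = Round(s_0, k_0) = 0xE8DD
s_2 = Round(s_1, k_1) = 0x6A4A
s_3 = Round(s_2, k_2) = 0xA639
s_4 = Round(s_3, k_3) = 0x46BE
s_5 = Round(s_4, k_4) = 0x58A5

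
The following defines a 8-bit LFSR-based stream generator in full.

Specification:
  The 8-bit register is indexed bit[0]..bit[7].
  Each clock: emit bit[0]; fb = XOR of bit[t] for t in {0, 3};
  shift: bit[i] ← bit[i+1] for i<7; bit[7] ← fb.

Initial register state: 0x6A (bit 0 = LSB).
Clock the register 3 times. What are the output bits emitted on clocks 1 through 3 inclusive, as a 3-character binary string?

010

reg_0 = 0x6A
clock 1: out=0, reg = 0xB5
clock 2: out=1, reg = 0xDA
clock 3: out=0, reg = 0xED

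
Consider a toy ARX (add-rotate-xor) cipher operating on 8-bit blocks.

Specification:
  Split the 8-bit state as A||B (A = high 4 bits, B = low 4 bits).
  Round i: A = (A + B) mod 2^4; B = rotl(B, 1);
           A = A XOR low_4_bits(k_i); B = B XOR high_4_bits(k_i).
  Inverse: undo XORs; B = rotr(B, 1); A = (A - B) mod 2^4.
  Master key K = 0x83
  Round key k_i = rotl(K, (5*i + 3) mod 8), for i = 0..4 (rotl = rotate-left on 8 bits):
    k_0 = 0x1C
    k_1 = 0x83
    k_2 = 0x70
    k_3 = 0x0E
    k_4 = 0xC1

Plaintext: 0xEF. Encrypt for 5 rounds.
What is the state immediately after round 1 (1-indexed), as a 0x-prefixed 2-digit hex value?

s_0 = plaintext = 0xEF
s_1 = Round(s_0, k_0) = 0x1E
s_2 = Round(s_1, k_1) = 0xC5
s_3 = Round(s_2, k_2) = 0x1D
s_4 = Round(s_3, k_3) = 0x0B
s_5 = Round(s_4, k_4) = 0xAB

0x1E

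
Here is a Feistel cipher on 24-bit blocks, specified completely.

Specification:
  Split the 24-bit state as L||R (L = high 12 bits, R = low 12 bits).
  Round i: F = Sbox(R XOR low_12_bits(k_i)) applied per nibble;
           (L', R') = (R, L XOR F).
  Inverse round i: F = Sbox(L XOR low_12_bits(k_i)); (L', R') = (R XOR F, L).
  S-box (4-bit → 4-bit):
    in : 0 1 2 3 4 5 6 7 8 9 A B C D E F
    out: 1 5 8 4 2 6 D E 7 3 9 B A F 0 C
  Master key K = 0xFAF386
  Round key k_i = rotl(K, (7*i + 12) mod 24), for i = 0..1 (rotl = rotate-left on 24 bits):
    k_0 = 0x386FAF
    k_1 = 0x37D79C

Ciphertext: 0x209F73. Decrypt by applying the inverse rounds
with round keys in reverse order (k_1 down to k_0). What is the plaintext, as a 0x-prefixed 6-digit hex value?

0xF00945

s_0 = ciphertext = 0x209F73
s_1 = InvRound(s_0, k_1) = 0x945209
s_2 = InvRound(s_1, k_0) = 0xF00945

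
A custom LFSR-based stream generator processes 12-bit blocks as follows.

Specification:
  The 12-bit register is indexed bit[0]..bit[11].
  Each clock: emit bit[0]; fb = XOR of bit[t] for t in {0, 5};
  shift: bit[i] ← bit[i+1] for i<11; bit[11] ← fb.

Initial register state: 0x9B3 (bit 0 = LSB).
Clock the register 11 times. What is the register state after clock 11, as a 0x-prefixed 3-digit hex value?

reg_0 = 0x9B3
clock 1: out=1, reg = 0x4D9
clock 2: out=1, reg = 0xA6C
clock 3: out=0, reg = 0xD36
clock 4: out=0, reg = 0xE9B
clock 5: out=1, reg = 0xF4D
clock 6: out=1, reg = 0xFA6
clock 7: out=0, reg = 0xFD3
clock 8: out=1, reg = 0xFE9
clock 9: out=1, reg = 0x7F4
clock 10: out=0, reg = 0xBFA
clock 11: out=0, reg = 0xDFD

0xDFD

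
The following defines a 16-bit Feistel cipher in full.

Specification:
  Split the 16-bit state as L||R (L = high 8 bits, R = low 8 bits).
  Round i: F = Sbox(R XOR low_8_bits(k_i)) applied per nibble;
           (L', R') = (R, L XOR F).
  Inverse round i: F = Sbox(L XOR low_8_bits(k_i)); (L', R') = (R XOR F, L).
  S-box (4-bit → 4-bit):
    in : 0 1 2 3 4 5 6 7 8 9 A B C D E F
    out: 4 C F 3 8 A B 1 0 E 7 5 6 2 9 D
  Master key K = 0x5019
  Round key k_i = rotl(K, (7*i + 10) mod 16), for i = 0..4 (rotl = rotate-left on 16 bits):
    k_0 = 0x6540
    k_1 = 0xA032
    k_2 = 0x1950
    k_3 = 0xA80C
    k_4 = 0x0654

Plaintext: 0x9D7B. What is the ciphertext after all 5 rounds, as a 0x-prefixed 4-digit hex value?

0xF3BF

s_0 = plaintext = 0x9D7B
s_1 = Round(s_0, k_0) = 0x7BA8
s_2 = Round(s_1, k_1) = 0xA89C
s_3 = Round(s_2, k_2) = 0x9CCE
s_4 = Round(s_3, k_3) = 0xCEF3
s_5 = Round(s_4, k_4) = 0xF3BF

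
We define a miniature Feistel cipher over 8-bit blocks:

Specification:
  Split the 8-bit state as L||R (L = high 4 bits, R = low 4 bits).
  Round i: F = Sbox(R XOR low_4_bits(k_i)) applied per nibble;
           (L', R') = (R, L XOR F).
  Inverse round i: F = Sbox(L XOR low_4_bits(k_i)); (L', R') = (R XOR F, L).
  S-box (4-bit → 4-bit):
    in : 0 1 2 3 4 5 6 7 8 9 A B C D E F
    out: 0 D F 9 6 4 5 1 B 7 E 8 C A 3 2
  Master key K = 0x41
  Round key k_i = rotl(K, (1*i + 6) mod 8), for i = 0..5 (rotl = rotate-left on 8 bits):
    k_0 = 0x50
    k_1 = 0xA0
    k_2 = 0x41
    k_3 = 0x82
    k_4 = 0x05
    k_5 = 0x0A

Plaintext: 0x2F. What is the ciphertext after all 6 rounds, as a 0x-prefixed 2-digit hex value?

0x29

s_0 = plaintext = 0x2F
s_1 = Round(s_0, k_0) = 0xF0
s_2 = Round(s_1, k_1) = 0x0F
s_3 = Round(s_2, k_2) = 0xF3
s_4 = Round(s_3, k_3) = 0x32
s_5 = Round(s_4, k_4) = 0x22
s_6 = Round(s_5, k_5) = 0x29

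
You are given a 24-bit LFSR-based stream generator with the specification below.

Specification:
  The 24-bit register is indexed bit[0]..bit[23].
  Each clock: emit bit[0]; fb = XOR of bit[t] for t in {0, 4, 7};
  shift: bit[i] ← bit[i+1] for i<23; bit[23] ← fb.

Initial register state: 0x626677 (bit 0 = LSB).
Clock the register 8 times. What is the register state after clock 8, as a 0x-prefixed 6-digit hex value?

reg_0 = 0x626677
clock 1: out=1, reg = 0x31333B
clock 2: out=1, reg = 0x18999D
clock 3: out=1, reg = 0x8C4CCE
clock 4: out=0, reg = 0xC62667
clock 5: out=1, reg = 0xE31333
clock 6: out=1, reg = 0x718999
clock 7: out=1, reg = 0xB8C4CC
clock 8: out=0, reg = 0xDC6266

0xDC6266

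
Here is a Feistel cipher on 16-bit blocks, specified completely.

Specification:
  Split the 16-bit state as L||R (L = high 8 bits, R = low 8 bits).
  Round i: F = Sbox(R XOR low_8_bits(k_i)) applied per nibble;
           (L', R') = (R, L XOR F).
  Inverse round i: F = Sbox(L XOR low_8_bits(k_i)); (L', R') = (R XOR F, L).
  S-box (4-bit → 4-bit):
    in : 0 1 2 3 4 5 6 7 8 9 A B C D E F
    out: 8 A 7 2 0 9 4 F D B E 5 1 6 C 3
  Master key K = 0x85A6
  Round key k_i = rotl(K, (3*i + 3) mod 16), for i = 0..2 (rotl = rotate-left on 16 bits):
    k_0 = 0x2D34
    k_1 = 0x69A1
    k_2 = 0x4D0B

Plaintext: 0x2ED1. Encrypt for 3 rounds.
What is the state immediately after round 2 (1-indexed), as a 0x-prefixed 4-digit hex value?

0xE7D5

s_0 = plaintext = 0x2ED1
s_1 = Round(s_0, k_0) = 0xD1E7
s_2 = Round(s_1, k_1) = 0xE7D5
s_3 = Round(s_2, k_2) = 0xD58B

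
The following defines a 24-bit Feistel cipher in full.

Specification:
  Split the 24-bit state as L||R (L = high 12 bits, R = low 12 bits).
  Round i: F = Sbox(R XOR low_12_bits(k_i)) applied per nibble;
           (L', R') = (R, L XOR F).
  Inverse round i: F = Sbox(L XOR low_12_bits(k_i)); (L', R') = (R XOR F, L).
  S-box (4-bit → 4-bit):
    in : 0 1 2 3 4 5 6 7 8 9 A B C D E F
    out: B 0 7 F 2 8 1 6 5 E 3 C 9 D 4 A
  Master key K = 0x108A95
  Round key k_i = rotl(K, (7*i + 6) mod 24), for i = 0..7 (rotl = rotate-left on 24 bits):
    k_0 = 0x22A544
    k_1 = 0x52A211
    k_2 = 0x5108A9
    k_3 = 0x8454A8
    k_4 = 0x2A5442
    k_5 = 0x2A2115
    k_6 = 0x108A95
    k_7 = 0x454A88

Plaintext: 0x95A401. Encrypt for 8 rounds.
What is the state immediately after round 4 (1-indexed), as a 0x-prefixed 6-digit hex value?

0x2B4917

s_0 = plaintext = 0x95A401
s_1 = Round(s_0, k_0) = 0x401972
s_2 = Round(s_1, k_1) = 0x97281E
s_3 = Round(s_2, k_2) = 0x81E2B4
s_4 = Round(s_3, k_3) = 0x2B4917
s_5 = Round(s_4, k_4) = 0x917F3C
s_6 = Round(s_5, k_5) = 0xF3CD69
s_7 = Round(s_6, k_6) = 0xD69995
s_8 = Round(s_7, k_7) = 0x995264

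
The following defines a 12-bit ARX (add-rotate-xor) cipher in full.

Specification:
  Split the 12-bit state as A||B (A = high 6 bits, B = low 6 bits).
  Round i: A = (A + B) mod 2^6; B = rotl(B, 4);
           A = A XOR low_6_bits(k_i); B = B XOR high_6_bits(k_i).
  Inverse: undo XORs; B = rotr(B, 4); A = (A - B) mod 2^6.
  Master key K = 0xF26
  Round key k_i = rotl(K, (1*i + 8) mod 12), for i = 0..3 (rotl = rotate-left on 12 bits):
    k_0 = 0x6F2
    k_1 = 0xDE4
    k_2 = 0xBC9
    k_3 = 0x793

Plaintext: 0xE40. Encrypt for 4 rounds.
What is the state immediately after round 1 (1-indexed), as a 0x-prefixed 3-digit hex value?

s_0 = plaintext = 0xE40
s_1 = Round(s_0, k_0) = 0x2DB
s_2 = Round(s_1, k_1) = 0x081
s_3 = Round(s_2, k_2) = 0x2BF
s_4 = Round(s_3, k_3) = 0x6A1

0x2DB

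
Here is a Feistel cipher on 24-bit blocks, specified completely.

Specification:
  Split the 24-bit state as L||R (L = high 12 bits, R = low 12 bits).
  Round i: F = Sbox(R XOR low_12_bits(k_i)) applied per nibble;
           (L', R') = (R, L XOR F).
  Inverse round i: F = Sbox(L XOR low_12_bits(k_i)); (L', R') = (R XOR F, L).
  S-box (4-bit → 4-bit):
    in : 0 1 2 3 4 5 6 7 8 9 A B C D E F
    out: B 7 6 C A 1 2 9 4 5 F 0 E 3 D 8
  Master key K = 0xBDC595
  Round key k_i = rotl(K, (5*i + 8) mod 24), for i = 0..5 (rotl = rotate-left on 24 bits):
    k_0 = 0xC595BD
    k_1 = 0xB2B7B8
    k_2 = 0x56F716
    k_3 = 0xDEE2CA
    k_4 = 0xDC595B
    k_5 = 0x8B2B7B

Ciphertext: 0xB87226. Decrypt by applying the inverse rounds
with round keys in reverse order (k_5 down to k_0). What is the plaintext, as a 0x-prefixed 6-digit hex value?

0x6A53BD

s_0 = ciphertext = 0xB87226
s_1 = InvRound(s_0, k_5) = 0x9A8B87
s_2 = InvRound(s_1, k_4) = 0x00B9A8
s_3 = InvRound(s_2, k_3) = 0xF4F00B
s_4 = InvRound(s_3, k_2) = 0x41EF4F
s_5 = InvRound(s_4, k_1) = 0x3BD41E
s_6 = InvRound(s_5, k_0) = 0x6A53BD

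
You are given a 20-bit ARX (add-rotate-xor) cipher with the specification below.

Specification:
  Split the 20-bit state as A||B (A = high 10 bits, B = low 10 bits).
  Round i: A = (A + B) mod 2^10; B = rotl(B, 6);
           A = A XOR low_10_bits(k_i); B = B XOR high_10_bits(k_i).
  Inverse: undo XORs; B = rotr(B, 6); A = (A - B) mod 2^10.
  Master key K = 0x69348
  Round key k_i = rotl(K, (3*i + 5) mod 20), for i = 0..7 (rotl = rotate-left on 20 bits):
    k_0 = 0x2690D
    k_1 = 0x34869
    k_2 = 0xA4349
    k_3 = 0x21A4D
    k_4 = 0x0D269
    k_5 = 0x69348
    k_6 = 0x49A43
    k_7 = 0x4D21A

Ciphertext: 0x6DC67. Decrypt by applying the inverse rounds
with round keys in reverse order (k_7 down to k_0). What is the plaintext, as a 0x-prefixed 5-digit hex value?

0x0392A

s_0 = ciphertext = 0x6DC67
s_1 = InvRound(s_0, k_7) = 0x9E135
s_2 = InvRound(s_1, k_6) = 0xC2D30
s_3 = InvRound(s_2, k_5) = 0xC0542
s_4 = InvRound(s_3, k_4) = 0x80F65
s_5 = InvRound(s_4, k_3) = 0x83E3F
s_6 = InvRound(s_5, k_2) = 0x952F2
s_7 = InvRound(s_6, k_1) = 0x0D608
s_8 = InvRound(s_7, k_0) = 0x0392A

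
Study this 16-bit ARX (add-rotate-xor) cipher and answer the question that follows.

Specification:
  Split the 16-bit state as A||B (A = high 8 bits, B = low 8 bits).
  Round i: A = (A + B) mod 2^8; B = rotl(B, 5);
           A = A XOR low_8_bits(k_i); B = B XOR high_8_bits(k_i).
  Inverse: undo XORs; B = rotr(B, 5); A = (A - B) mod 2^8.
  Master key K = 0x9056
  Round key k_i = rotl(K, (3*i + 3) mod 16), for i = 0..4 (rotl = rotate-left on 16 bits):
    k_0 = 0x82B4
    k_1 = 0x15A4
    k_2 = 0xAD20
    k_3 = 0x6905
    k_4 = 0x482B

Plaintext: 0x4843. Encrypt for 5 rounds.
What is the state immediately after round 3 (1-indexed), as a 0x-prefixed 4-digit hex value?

0xF5A4

s_0 = plaintext = 0x4843
s_1 = Round(s_0, k_0) = 0x3FEA
s_2 = Round(s_1, k_1) = 0x8D48
s_3 = Round(s_2, k_2) = 0xF5A4
s_4 = Round(s_3, k_3) = 0x9CFD
s_5 = Round(s_4, k_4) = 0xB2F7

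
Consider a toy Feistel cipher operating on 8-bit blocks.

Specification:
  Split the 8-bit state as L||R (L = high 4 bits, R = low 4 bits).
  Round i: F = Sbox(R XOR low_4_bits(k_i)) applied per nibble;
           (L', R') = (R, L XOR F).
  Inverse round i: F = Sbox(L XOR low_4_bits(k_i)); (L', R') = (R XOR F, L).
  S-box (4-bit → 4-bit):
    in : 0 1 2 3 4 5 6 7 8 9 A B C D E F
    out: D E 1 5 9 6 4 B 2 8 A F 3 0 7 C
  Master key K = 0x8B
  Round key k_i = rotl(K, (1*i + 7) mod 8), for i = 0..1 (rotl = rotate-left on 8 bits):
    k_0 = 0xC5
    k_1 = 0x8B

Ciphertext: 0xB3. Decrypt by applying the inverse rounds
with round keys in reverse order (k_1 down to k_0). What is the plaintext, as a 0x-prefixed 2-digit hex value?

0x4E

s_0 = ciphertext = 0xB3
s_1 = InvRound(s_0, k_1) = 0xEB
s_2 = InvRound(s_1, k_0) = 0x4E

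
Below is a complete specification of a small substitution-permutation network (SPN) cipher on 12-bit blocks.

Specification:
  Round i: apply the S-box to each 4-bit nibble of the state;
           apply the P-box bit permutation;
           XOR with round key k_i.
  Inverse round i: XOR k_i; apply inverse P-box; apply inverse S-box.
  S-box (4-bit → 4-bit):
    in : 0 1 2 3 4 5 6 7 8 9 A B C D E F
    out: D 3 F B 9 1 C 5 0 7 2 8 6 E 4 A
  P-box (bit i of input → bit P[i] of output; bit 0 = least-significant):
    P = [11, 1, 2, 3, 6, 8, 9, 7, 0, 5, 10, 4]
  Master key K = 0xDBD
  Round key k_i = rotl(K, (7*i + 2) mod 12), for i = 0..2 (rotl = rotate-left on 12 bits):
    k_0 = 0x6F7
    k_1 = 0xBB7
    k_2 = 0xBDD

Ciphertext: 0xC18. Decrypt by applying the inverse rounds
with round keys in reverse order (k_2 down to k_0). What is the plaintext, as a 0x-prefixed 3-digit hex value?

0x77A

s_0 = ciphertext = 0xC18
s_1 = InvRound(s_0, k_2) = 0x72E
s_2 = InvRound(s_1, k_1) = 0x0B4
s_3 = InvRound(s_2, k_0) = 0x77A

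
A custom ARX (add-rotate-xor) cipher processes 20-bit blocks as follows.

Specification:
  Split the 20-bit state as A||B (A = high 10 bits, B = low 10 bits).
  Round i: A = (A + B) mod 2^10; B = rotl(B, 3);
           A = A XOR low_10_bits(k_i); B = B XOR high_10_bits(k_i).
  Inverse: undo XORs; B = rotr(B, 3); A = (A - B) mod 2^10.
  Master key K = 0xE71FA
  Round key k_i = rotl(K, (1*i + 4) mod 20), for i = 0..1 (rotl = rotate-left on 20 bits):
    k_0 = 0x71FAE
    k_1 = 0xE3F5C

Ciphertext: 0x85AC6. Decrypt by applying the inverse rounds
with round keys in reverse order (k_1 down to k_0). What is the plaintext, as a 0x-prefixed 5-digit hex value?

s_0 = ciphertext = 0x85AC6
s_1 = InvRound(s_0, k_1) = 0x284A9
s_2 = InvRound(s_1, k_0) = 0xF8B2D

0xF8B2D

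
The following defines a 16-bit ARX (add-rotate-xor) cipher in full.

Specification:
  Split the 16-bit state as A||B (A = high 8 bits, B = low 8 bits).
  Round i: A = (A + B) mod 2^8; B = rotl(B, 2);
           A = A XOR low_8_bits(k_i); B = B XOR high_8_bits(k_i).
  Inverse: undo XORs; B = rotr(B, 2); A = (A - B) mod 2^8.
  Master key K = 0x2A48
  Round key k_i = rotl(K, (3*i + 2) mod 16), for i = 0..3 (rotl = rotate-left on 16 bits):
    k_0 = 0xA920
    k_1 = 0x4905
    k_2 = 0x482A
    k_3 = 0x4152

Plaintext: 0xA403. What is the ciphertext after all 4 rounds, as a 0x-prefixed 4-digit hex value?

s_0 = plaintext = 0xA403
s_1 = Round(s_0, k_0) = 0x87A5
s_2 = Round(s_1, k_1) = 0x29DF
s_3 = Round(s_2, k_2) = 0x2237
s_4 = Round(s_3, k_3) = 0x0B9D

0x0B9D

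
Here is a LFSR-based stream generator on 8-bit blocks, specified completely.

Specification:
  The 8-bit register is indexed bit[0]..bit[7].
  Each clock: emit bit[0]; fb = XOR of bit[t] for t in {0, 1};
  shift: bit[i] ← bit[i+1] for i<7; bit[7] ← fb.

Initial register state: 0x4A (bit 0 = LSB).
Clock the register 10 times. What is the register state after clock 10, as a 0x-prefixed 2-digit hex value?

0x3B

reg_0 = 0x4A
clock 1: out=0, reg = 0xA5
clock 2: out=1, reg = 0xD2
clock 3: out=0, reg = 0xE9
clock 4: out=1, reg = 0xF4
clock 5: out=0, reg = 0x7A
clock 6: out=0, reg = 0xBD
clock 7: out=1, reg = 0xDE
clock 8: out=0, reg = 0xEF
clock 9: out=1, reg = 0x77
clock 10: out=1, reg = 0x3B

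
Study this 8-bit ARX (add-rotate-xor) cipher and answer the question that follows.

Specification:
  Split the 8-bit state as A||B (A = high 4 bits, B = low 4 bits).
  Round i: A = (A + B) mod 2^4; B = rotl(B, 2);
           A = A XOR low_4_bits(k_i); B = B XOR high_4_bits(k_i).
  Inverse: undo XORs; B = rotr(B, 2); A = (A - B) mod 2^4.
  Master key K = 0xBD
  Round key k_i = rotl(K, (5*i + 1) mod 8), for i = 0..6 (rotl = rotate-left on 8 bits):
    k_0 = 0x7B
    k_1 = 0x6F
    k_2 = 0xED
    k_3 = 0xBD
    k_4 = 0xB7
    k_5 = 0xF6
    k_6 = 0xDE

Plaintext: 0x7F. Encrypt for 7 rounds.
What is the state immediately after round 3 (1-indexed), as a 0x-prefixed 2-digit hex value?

s_0 = plaintext = 0x7F
s_1 = Round(s_0, k_0) = 0xD8
s_2 = Round(s_1, k_1) = 0xA4
s_3 = Round(s_2, k_2) = 0x3F
s_4 = Round(s_3, k_3) = 0xF4
s_5 = Round(s_4, k_4) = 0x4A
s_6 = Round(s_5, k_5) = 0x85
s_7 = Round(s_6, k_6) = 0x38

0x3F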